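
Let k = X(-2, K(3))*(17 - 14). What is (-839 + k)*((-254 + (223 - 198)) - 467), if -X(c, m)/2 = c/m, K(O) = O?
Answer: 581160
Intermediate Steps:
X(c, m) = -2*c/m
k = 4 (k = (-2*(-2)/3)*(17 - 14) = -2*(-2)*1/3*3 = (4/3)*3 = 4)
(-839 + k)*((-254 + (223 - 198)) - 467) = (-839 + 4)*((-254 + (223 - 198)) - 467) = -835*((-254 + 25) - 467) = -835*(-229 - 467) = -835*(-696) = 581160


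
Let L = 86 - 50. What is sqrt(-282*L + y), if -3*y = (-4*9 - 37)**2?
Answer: I*sqrt(107355)/3 ≈ 109.22*I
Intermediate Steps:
L = 36
y = -5329/3 (y = -(-4*9 - 37)**2/3 = -(-36 - 37)**2/3 = -1/3*(-73)**2 = -1/3*5329 = -5329/3 ≈ -1776.3)
sqrt(-282*L + y) = sqrt(-282*36 - 5329/3) = sqrt(-10152 - 5329/3) = sqrt(-35785/3) = I*sqrt(107355)/3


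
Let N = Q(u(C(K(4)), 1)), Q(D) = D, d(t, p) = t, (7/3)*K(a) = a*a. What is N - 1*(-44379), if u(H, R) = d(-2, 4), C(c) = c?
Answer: 44377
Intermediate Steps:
K(a) = 3*a²/7 (K(a) = 3*(a*a)/7 = 3*a²/7)
u(H, R) = -2
N = -2
N - 1*(-44379) = -2 - 1*(-44379) = -2 + 44379 = 44377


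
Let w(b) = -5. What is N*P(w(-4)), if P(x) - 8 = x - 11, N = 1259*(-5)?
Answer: 50360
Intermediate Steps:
N = -6295
P(x) = -3 + x (P(x) = 8 + (x - 11) = 8 + (-11 + x) = -3 + x)
N*P(w(-4)) = -6295*(-3 - 5) = -6295*(-8) = 50360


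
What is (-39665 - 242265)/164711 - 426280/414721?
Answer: -187135296610/68309110631 ≈ -2.7395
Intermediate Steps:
(-39665 - 242265)/164711 - 426280/414721 = -281930*1/164711 - 426280*1/414721 = -281930/164711 - 426280/414721 = -187135296610/68309110631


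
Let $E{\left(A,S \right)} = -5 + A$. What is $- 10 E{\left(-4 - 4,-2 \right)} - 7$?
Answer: $123$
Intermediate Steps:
$- 10 E{\left(-4 - 4,-2 \right)} - 7 = - 10 \left(-5 - 8\right) - 7 = \left(-10\right) \left(-13\right) - 7 = 130 - 7 = 123$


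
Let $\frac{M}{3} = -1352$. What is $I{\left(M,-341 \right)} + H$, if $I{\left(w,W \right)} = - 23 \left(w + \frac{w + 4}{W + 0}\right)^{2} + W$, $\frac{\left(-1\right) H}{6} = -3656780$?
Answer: $- \frac{41189289581269}{116281} \approx -3.5422 \cdot 10^{8}$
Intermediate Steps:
$H = 21940680$ ($H = \left(-6\right) \left(-3656780\right) = 21940680$)
$M = -4056$ ($M = 3 \left(-1352\right) = -4056$)
$I{\left(w,W \right)} = W - 23 \left(w + \frac{4 + w}{W}\right)^{2}$ ($I{\left(w,W \right)} = - 23 \left(w + \frac{4 + w}{W}\right)^{2} + W = W - 23 \left(w + \frac{4 + w}{W}\right)^{2}$)
$I{\left(M,-341 \right)} + H = \left(-341 - \frac{23 \left(4 - 4056 - -1383096\right)^{2}}{116281}\right) + 21940680 = \left(-341 - \frac{23 \left(4 - 4056 + 1383096\right)^{2}}{116281}\right) + 21940680 = \left(-341 - \frac{23 \cdot 1379044^{2}}{116281}\right) + 21940680 = \left(-341 - \frac{23}{116281} \cdot 1901762353936\right) + 21940680 = \left(-341 - \frac{43740534140528}{116281}\right) + 21940680 = - \frac{43740573792349}{116281} + 21940680 = - \frac{41189289581269}{116281}$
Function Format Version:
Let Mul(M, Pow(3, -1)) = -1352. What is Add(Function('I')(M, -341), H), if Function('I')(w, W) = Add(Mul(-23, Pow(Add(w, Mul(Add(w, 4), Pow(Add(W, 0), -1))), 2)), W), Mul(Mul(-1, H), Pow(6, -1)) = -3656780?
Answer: Rational(-41189289581269, 116281) ≈ -3.5422e+8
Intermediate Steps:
H = 21940680 (H = Mul(-6, -3656780) = 21940680)
M = -4056 (M = Mul(3, -1352) = -4056)
Function('I')(w, W) = Add(W, Mul(-23, Pow(Add(w, Mul(Pow(W, -1), Add(4, w))), 2))) (Function('I')(w, W) = Add(Mul(-23, Pow(Add(w, Mul(Add(4, w), Pow(W, -1))), 2)), W) = Add(Mul(-23, Pow(Add(w, Mul(Pow(W, -1), Add(4, w))), 2)), W) = Add(W, Mul(-23, Pow(Add(w, Mul(Pow(W, -1), Add(4, w))), 2))))
Add(Function('I')(M, -341), H) = Add(Add(-341, Mul(-23, Pow(-341, -2), Pow(Add(4, -4056, Mul(-341, -4056)), 2))), 21940680) = Add(Add(-341, Mul(-23, Rational(1, 116281), Pow(Add(4, -4056, 1383096), 2))), 21940680) = Add(Add(-341, Mul(-23, Rational(1, 116281), Pow(1379044, 2))), 21940680) = Add(Add(-341, Mul(-23, Rational(1, 116281), 1901762353936)), 21940680) = Add(Add(-341, Rational(-43740534140528, 116281)), 21940680) = Add(Rational(-43740573792349, 116281), 21940680) = Rational(-41189289581269, 116281)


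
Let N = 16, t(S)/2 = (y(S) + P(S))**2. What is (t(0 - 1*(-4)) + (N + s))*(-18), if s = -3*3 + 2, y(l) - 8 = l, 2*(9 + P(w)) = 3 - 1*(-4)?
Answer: -1683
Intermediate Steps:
P(w) = -11/2 (P(w) = -9 + (3 - 1*(-4))/2 = -9 + (3 + 4)/2 = -9 + (1/2)*7 = -9 + 7/2 = -11/2)
y(l) = 8 + l
s = -7 (s = -9 + 2 = -7)
t(S) = 2*(5/2 + S)**2 (t(S) = 2*((8 + S) - 11/2)**2 = 2*(5/2 + S)**2)
(t(0 - 1*(-4)) + (N + s))*(-18) = ((5 + 2*(0 - 1*(-4)))**2/2 + (16 - 7))*(-18) = ((5 + 2*(0 + 4))**2/2 + 9)*(-18) = ((5 + 2*4)**2/2 + 9)*(-18) = ((5 + 8)**2/2 + 9)*(-18) = ((1/2)*13**2 + 9)*(-18) = ((1/2)*169 + 9)*(-18) = (169/2 + 9)*(-18) = (187/2)*(-18) = -1683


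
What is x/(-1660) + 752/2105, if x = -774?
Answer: 287759/349430 ≈ 0.82351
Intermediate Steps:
x/(-1660) + 752/2105 = -774/(-1660) + 752/2105 = -774*(-1/1660) + 752*(1/2105) = 387/830 + 752/2105 = 287759/349430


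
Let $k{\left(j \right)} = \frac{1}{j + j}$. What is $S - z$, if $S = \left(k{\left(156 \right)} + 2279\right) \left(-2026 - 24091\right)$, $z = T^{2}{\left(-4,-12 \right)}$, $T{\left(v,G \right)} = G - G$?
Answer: $- \frac{1428497441}{24} \approx -5.9521 \cdot 10^{7}$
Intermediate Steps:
$k{\left(j \right)} = \frac{1}{2 j}$
$T{\left(v,G \right)} = 0$
$z = 0$ ($z = 0^{2} = 0$)
$S = - \frac{1428497441}{24}$ ($S = \left(\frac{1}{2 \cdot 156} + 2279\right) \left(-2026 - 24091\right) = \left(\frac{1}{2} \cdot \frac{1}{156} + 2279\right) \left(-26117\right) = \left(\frac{1}{312} + 2279\right) \left(-26117\right) = \frac{711049}{312} \left(-26117\right) = - \frac{1428497441}{24} \approx -5.9521 \cdot 10^{7}$)
$S - z = - \frac{1428497441}{24} - 0 = - \frac{1428497441}{24} + 0 = - \frac{1428497441}{24}$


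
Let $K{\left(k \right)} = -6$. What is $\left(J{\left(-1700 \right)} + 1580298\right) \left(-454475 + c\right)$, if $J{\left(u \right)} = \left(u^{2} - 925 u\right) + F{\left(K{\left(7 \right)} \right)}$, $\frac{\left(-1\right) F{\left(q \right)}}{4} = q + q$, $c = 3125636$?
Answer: $16141414564206$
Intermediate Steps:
$F{\left(q \right)} = - 8 q$ ($F{\left(q \right)} = - 4 \left(q + q\right) = - 4 \cdot 2 q = - 8 q$)
$J{\left(u \right)} = 48 + u^{2} - 925 u$ ($J{\left(u \right)} = \left(u^{2} - 925 u\right) - -48 = \left(u^{2} - 925 u\right) + 48 = 48 + u^{2} - 925 u$)
$\left(J{\left(-1700 \right)} + 1580298\right) \left(-454475 + c\right) = \left(\left(48 + \left(-1700\right)^{2} - -1572500\right) + 1580298\right) \left(-454475 + 3125636\right) = \left(\left(48 + 2890000 + 1572500\right) + 1580298\right) 2671161 = \left(4462548 + 1580298\right) 2671161 = 6042846 \cdot 2671161 = 16141414564206$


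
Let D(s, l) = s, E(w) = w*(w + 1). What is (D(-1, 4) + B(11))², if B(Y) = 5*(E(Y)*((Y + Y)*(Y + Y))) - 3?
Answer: 102039358096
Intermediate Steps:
E(w) = w*(1 + w)
B(Y) = -3 + 20*Y³*(1 + Y) (B(Y) = 5*((Y*(1 + Y))*((Y + Y)*(Y + Y))) - 3 = 5*((Y*(1 + Y))*((2*Y)*(2*Y))) - 3 = 5*((Y*(1 + Y))*(4*Y²)) - 3 = 5*(4*Y³*(1 + Y)) - 3 = 20*Y³*(1 + Y) - 3 = -3 + 20*Y³*(1 + Y))
(D(-1, 4) + B(11))² = (-1 + (-3 + 20*11³*(1 + 11)))² = (-1 + (-3 + 20*1331*12))² = (-1 + (-3 + 319440))² = (-1 + 319437)² = 319436² = 102039358096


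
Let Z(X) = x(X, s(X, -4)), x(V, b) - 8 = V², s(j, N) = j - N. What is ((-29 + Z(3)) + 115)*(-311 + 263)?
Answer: -4944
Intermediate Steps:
x(V, b) = 8 + V²
Z(X) = 8 + X²
((-29 + Z(3)) + 115)*(-311 + 263) = ((-29 + (8 + 3²)) + 115)*(-311 + 263) = ((-29 + (8 + 9)) + 115)*(-48) = ((-29 + 17) + 115)*(-48) = (-12 + 115)*(-48) = 103*(-48) = -4944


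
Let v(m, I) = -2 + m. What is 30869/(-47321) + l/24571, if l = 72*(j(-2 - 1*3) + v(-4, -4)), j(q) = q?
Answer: -795960431/1162724291 ≈ -0.68456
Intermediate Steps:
l = -792 (l = 72*((-2 - 1*3) + (-2 - 4)) = 72*((-2 - 3) - 6) = 72*(-5 - 6) = 72*(-11) = -792)
30869/(-47321) + l/24571 = 30869/(-47321) - 792/24571 = 30869*(-1/47321) - 792*1/24571 = -30869/47321 - 792/24571 = -795960431/1162724291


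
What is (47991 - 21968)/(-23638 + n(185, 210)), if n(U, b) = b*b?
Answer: 26023/20462 ≈ 1.2718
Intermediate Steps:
n(U, b) = b²
(47991 - 21968)/(-23638 + n(185, 210)) = (47991 - 21968)/(-23638 + 210²) = 26023/(-23638 + 44100) = 26023/20462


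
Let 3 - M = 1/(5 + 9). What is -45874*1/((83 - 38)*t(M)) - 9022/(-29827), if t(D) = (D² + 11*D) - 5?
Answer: -265335604558/9415638225 ≈ -28.180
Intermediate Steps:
M = 41/14 (M = 3 - 1/(5 + 9) = 3 - 1/14 = 41/14 ≈ 2.9286)
t(D) = -5 + D² + 11*D
-45874*1/((83 - 38)*t(M)) - 9022/(-29827) = -45874*1/((83 - 38)*(-5 + (41/14)² + 11*(41/14))) - 9022/(-29827) = -45874*1/(45*(-5 + 1681/196 + 451/14)) - 9022*(-1/29827) = -45874/((7015/196)*45) + 9022/29827 = -45874/315675/196 + 9022/29827 = -45874*196/315675 + 9022/29827 = -8991304/315675 + 9022/29827 = -265335604558/9415638225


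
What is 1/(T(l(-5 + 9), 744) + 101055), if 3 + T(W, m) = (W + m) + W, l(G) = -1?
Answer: 1/101794 ≈ 9.8238e-6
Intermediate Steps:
T(W, m) = -3 + m + 2*W (T(W, m) = -3 + ((W + m) + W) = -3 + (m + 2*W) = -3 + m + 2*W)
1/(T(l(-5 + 9), 744) + 101055) = 1/((-3 + 744 + 2*(-1)) + 101055) = 1/((-3 + 744 - 2) + 101055) = 1/(739 + 101055) = 1/101794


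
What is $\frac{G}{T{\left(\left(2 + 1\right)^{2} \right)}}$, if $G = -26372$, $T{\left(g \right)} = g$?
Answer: $- \frac{26372}{9} \approx -2930.2$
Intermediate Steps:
$\frac{G}{T{\left(\left(2 + 1\right)^{2} \right)}} = - \frac{26372}{\left(2 + 1\right)^{2}} = - \frac{26372}{3^{2}} = - \frac{26372}{9}$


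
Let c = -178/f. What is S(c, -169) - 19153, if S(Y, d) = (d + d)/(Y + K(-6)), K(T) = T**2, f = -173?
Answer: -61376296/3203 ≈ -19162.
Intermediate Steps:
c = 178/173 (c = -178/(-173) = -178*(-1/173) = 178/173 ≈ 1.0289)
S(Y, d) = 2*d/(36 + Y) (S(Y, d) = (d + d)/(Y + (-6)**2) = (2*d)/(Y + 36) = (2*d)/(36 + Y) = 2*d/(36 + Y))
S(c, -169) - 19153 = 2*(-169)/(36 + 178/173) - 19153 = 2*(-169)/(6406/173) - 19153 = 2*(-169)*(173/6406) - 19153 = -29237/3203 - 19153 = -61376296/3203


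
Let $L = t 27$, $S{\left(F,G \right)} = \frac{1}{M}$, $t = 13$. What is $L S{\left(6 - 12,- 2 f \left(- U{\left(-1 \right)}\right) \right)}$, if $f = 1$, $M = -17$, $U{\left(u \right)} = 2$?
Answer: $- \frac{351}{17} \approx -20.647$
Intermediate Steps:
$S{\left(F,G \right)} = - \frac{1}{17}$ ($S{\left(F,G \right)} = \frac{1}{-17} = - \frac{1}{17}$)
$L = 351$ ($L = 13 \cdot 27 = 351$)
$L S{\left(6 - 12,- 2 f \left(- U{\left(-1 \right)}\right) \right)} = 351 \left(- \frac{1}{17}\right) = - \frac{351}{17}$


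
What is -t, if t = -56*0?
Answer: 0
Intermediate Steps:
t = 0
-t = -1*0 = 0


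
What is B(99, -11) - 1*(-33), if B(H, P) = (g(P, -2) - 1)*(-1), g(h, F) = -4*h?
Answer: -10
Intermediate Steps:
B(H, P) = 1 + 4*P (B(H, P) = (-4*P - 1)*(-1) = (-1 - 4*P)*(-1) = 1 + 4*P)
B(99, -11) - 1*(-33) = (1 + 4*(-11)) - 1*(-33) = (1 - 44) + 33 = -43 + 33 = -10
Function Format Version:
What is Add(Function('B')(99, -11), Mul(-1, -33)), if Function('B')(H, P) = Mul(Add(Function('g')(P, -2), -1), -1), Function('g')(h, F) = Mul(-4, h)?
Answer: -10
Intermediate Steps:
Function('B')(H, P) = Add(1, Mul(4, P)) (Function('B')(H, P) = Mul(Add(Mul(-4, P), -1), -1) = Mul(Add(-1, Mul(-4, P)), -1) = Add(1, Mul(4, P)))
Add(Function('B')(99, -11), Mul(-1, -33)) = Add(Add(1, Mul(4, -11)), Mul(-1, -33)) = Add(Add(1, -44), 33) = Add(-43, 33) = -10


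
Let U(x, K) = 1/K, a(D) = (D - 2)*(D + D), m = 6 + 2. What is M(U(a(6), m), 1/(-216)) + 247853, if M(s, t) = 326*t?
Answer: 26767961/108 ≈ 2.4785e+5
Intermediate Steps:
m = 8
a(D) = 2*D*(-2 + D) (a(D) = (-2 + D)*(2*D) = 2*D*(-2 + D))
M(U(a(6), m), 1/(-216)) + 247853 = 326/(-216) + 247853 = 326*(-1/216) + 247853 = -163/108 + 247853 = 26767961/108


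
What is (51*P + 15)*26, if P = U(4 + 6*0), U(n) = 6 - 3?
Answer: 4368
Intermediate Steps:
U(n) = 3
P = 3
(51*P + 15)*26 = (51*3 + 15)*26 = (153 + 15)*26 = 168*26 = 4368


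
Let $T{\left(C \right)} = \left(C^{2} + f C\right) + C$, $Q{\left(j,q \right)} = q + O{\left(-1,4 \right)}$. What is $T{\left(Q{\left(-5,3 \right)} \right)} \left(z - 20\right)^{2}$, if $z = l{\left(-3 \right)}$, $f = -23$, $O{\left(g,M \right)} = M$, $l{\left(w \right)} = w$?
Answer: $-55545$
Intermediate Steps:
$Q{\left(j,q \right)} = 4 + q$ ($Q{\left(j,q \right)} = q + 4 = 4 + q$)
$z = -3$
$T{\left(C \right)} = C^{2} - 22 C$ ($T{\left(C \right)} = \left(C^{2} - 23 C\right) + C = C^{2} - 22 C$)
$T{\left(Q{\left(-5,3 \right)} \right)} \left(z - 20\right)^{2} = \left(4 + 3\right) \left(-22 + \left(4 + 3\right)\right) \left(-3 - 20\right)^{2} = 7 \left(-22 + 7\right) \left(-23\right)^{2} = 7 \left(-15\right) 529 = \left(-105\right) 529 = -55545$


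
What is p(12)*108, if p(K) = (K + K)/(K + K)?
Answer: 108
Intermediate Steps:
p(K) = 1 (p(K) = (2*K)/((2*K)) = (2*K)*(1/(2*K)) = 1)
p(12)*108 = 1*108 = 108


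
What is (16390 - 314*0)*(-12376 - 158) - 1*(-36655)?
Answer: -205395605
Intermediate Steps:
(16390 - 314*0)*(-12376 - 158) - 1*(-36655) = (16390 + 0)*(-12534) + 36655 = 16390*(-12534) + 36655 = -205432260 + 36655 = -205395605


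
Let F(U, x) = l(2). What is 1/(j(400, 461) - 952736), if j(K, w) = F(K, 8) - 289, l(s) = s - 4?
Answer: -1/953027 ≈ -1.0493e-6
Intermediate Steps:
l(s) = -4 + s
F(U, x) = -2 (F(U, x) = -4 + 2 = -2)
j(K, w) = -291 (j(K, w) = -2 - 289 = -291)
1/(j(400, 461) - 952736) = 1/(-291 - 952736) = 1/(-953027) = -1/953027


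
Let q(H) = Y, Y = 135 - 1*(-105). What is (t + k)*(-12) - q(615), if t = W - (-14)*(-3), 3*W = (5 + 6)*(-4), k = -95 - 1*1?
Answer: 1592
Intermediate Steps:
Y = 240 (Y = 135 + 105 = 240)
q(H) = 240
k = -96 (k = -95 - 1 = -96)
W = -44/3 (W = ((5 + 6)*(-4))/3 = (11*(-4))/3 = (⅓)*(-44) = -44/3 ≈ -14.667)
t = -170/3 (t = -44/3 - (-14)*(-3) = -44/3 - 1*42 = -44/3 - 42 = -170/3 ≈ -56.667)
(t + k)*(-12) - q(615) = (-170/3 - 96)*(-12) - 1*240 = -458/3*(-12) - 240 = 1832 - 240 = 1592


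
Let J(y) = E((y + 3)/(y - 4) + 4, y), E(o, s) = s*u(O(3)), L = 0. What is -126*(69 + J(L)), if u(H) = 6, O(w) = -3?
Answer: -8694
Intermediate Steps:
E(o, s) = 6*s (E(o, s) = s*6 = 6*s)
J(y) = 6*y
-126*(69 + J(L)) = -126*(69 + 6*0) = -126*(69 + 0) = -126*69 = -8694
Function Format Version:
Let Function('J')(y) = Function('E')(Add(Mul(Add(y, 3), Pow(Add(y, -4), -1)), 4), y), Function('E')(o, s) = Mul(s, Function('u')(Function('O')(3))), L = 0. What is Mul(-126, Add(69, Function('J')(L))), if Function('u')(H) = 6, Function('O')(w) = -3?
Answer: -8694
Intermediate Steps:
Function('E')(o, s) = Mul(6, s) (Function('E')(o, s) = Mul(s, 6) = Mul(6, s))
Function('J')(y) = Mul(6, y)
Mul(-126, Add(69, Function('J')(L))) = Mul(-126, Add(69, Mul(6, 0))) = Mul(-126, Add(69, 0)) = Mul(-126, 69) = -8694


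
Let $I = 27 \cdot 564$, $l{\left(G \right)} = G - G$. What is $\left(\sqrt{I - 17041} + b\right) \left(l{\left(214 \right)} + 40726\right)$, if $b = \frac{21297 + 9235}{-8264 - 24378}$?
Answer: $- \frac{621723116}{16321} + 285082 i \sqrt{37} \approx -38093.0 + 1.7341 \cdot 10^{6} i$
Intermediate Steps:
$l{\left(G \right)} = 0$
$b = - \frac{15266}{16321}$ ($b = \frac{30532}{-32642} = 30532 \left(- \frac{1}{32642}\right) = - \frac{15266}{16321} \approx -0.93536$)
$I = 15228$
$\left(\sqrt{I - 17041} + b\right) \left(l{\left(214 \right)} + 40726\right) = \left(\sqrt{15228 - 17041} - \frac{15266}{16321}\right) \left(0 + 40726\right) = \left(\sqrt{-1813} - \frac{15266}{16321}\right) 40726 = \left(7 i \sqrt{37} - \frac{15266}{16321}\right) 40726 = \left(- \frac{15266}{16321} + 7 i \sqrt{37}\right) 40726 = - \frac{621723116}{16321} + 285082 i \sqrt{37}$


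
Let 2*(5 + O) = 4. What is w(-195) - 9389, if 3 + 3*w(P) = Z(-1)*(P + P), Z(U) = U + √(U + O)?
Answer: -9260 - 260*I ≈ -9260.0 - 260.0*I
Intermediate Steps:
O = -3 (O = -5 + (½)*4 = -5 + 2 = -3)
Z(U) = U + √(-3 + U) (Z(U) = U + √(U - 3) = U + √(-3 + U))
w(P) = -1 + 2*P*(-1 + 2*I)/3 (w(P) = -1 + ((-1 + √(-3 - 1))*(P + P))/3 = -1 + ((-1 + √(-4))*(2*P))/3 = -1 + ((-1 + 2*I)*(2*P))/3 = -1 + (2*P*(-1 + 2*I))/3 = -1 + 2*P*(-1 + 2*I)/3)
w(-195) - 9389 = (-1 + (⅓)*(-195)*(-2 + 4*I)) - 9389 = (-1 + (130 - 260*I)) - 9389 = (129 - 260*I) - 9389 = -9260 - 260*I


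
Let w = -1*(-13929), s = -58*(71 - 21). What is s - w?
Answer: -16829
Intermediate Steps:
s = -2900 (s = -58*50 = -2900)
w = 13929
s - w = -2900 - 1*13929 = -2900 - 13929 = -16829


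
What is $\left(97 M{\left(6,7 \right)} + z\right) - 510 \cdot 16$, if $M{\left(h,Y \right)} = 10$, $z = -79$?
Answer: $-7269$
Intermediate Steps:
$\left(97 M{\left(6,7 \right)} + z\right) - 510 \cdot 16 = \left(97 \cdot 10 - 79\right) - 510 \cdot 16 = \left(970 - 79\right) - 8160 = 891 - 8160 = -7269$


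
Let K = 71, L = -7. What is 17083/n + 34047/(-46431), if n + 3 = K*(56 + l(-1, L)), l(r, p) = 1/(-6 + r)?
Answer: 511977959/143110660 ≈ 3.5775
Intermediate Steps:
n = 27740/7 (n = -3 + 71*(56 + 1/(-6 - 1)) = -3 + 71*(56 + 1/(-7)) = -3 + 71*(56 - ⅐) = -3 + 71*(391/7) = -3 + 27761/7 = 27740/7 ≈ 3962.9)
17083/n + 34047/(-46431) = 17083/(27740/7) + 34047/(-46431) = 17083*(7/27740) + 34047*(-1/46431) = 119581/27740 - 3783/5159 = 511977959/143110660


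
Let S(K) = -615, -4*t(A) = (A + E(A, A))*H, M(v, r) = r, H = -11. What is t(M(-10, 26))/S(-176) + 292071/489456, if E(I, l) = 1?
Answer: 15920173/33446160 ≈ 0.47599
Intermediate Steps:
t(A) = 11/4 + 11*A/4 (t(A) = -(A + 1)*(-11)/4 = -(1 + A)*(-11)/4 = -(-11 - 11*A)/4 = 11/4 + 11*A/4)
t(M(-10, 26))/S(-176) + 292071/489456 = (11/4 + (11/4)*26)/(-615) + 292071/489456 = (11/4 + 143/2)*(-1/615) + 292071*(1/489456) = (297/4)*(-1/615) + 97357/163152 = -99/820 + 97357/163152 = 15920173/33446160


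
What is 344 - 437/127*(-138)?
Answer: 103994/127 ≈ 818.85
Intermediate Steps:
344 - 437/127*(-138) = 344 + 60306/127 = 103994/127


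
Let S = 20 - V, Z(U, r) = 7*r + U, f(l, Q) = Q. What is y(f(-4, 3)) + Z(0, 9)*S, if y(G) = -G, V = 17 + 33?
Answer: -1893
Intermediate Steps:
Z(U, r) = U + 7*r
V = 50
S = -30 (S = 20 - 1*50 = 20 - 50 = -30)
y(f(-4, 3)) + Z(0, 9)*S = -1*3 + (0 + 7*9)*(-30) = -3 + (0 + 63)*(-30) = -3 + 63*(-30) = -3 - 1890 = -1893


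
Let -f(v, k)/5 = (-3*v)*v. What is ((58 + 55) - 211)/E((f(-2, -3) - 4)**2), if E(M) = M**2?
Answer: -1/100352 ≈ -9.9649e-6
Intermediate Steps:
f(v, k) = 15*v**2 (f(v, k) = -5*(-3*v)*v = -(-15)*v**2 = 15*v**2)
((58 + 55) - 211)/E((f(-2, -3) - 4)**2) = ((58 + 55) - 211)/(((15*(-2)**2 - 4)**2)**2) = (113 - 211)/(((15*4 - 4)**2)**2) = -98/(60 - 4)**4 = -98/((56**2)**2) = -98/(3136**2) = -98/9834496 = -98*1/9834496 = -1/100352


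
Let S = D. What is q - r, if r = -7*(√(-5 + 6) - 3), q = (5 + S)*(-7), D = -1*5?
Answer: -14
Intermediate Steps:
D = -5
S = -5
q = 0 (q = (5 - 5)*(-7) = 0*(-7) = 0)
r = 14 (r = -7*(√1 - 3) = -7*(1 - 3) = -7*(-2) = 14)
q - r = 0 - 1*14 = 0 - 14 = -14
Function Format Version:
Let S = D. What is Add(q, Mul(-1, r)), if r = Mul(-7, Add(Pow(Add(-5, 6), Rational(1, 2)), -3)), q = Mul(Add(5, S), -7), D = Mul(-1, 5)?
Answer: -14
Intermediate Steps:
D = -5
S = -5
q = 0 (q = Mul(Add(5, -5), -7) = Mul(0, -7) = 0)
r = 14 (r = Mul(-7, Add(Pow(1, Rational(1, 2)), -3)) = Mul(-7, Add(1, -3)) = Mul(-7, -2) = 14)
Add(q, Mul(-1, r)) = Add(0, Mul(-1, 14)) = Add(0, -14) = -14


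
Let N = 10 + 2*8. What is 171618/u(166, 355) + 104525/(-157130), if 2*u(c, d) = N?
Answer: 5392995503/408538 ≈ 13201.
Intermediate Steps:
N = 26 (N = 10 + 16 = 26)
u(c, d) = 13 (u(c, d) = (1/2)*26 = 13)
171618/u(166, 355) + 104525/(-157130) = 171618/13 + 104525/(-157130) = 171618*(1/13) + 104525*(-1/157130) = 171618/13 - 20905/31426 = 5392995503/408538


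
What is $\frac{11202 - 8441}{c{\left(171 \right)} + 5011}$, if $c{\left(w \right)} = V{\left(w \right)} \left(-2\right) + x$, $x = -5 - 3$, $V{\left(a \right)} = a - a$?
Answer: $\frac{2761}{5003} \approx 0.55187$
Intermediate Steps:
$V{\left(a \right)} = 0$
$x = -8$ ($x = -5 - 3 = -8$)
$c{\left(w \right)} = -8$ ($c{\left(w \right)} = 0 \left(-2\right) - 8 = 0 - 8 = -8$)
$\frac{11202 - 8441}{c{\left(171 \right)} + 5011} = \frac{11202 - 8441}{-8 + 5011} = \frac{2761}{5003}$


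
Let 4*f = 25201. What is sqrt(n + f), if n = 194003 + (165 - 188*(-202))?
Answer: sqrt(953777)/2 ≈ 488.31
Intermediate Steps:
f = 25201/4 (f = (1/4)*25201 = 25201/4 ≈ 6300.3)
n = 232144 (n = 194003 + (165 + 37976) = 194003 + 38141 = 232144)
sqrt(n + f) = sqrt(232144 + 25201/4) = sqrt(953777/4) = sqrt(953777)/2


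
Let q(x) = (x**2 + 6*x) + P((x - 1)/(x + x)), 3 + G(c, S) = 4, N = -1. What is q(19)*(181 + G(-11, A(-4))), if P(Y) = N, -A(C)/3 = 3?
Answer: 86268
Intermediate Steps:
A(C) = -9 (A(C) = -3*3 = -9)
P(Y) = -1
G(c, S) = 1 (G(c, S) = -3 + 4 = 1)
q(x) = -1 + x**2 + 6*x (q(x) = (x**2 + 6*x) - 1 = -1 + x**2 + 6*x)
q(19)*(181 + G(-11, A(-4))) = (-1 + 19**2 + 6*19)*(181 + 1) = (-1 + 361 + 114)*182 = 474*182 = 86268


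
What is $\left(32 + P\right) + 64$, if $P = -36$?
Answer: $60$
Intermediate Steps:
$\left(32 + P\right) + 64 = \left(32 - 36\right) + 64 = -4 + 64 = 60$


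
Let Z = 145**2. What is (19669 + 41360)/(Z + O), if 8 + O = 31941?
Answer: 61029/52958 ≈ 1.1524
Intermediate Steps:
O = 31933 (O = -8 + 31941 = 31933)
Z = 21025
(19669 + 41360)/(Z + O) = (19669 + 41360)/(21025 + 31933) = 61029/52958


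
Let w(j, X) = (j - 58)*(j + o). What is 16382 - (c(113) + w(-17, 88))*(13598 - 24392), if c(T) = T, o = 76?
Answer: -46527346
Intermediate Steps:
w(j, X) = (-58 + j)*(76 + j) (w(j, X) = (j - 58)*(j + 76) = (-58 + j)*(76 + j))
16382 - (c(113) + w(-17, 88))*(13598 - 24392) = 16382 - (113 + (-4408 + (-17)² + 18*(-17)))*(13598 - 24392) = 16382 - (113 + (-4408 + 289 - 306))*(-10794) = 16382 - (113 - 4425)*(-10794) = 16382 - (-4312)*(-10794) = 16382 - 1*46543728 = 16382 - 46543728 = -46527346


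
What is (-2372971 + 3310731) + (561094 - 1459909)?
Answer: 38945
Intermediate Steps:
(-2372971 + 3310731) + (561094 - 1459909) = 937760 - 898815 = 38945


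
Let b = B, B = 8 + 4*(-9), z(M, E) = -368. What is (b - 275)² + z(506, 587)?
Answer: 91441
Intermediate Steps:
B = -28 (B = 8 - 36 = -28)
b = -28
(b - 275)² + z(506, 587) = (-28 - 275)² - 368 = (-303)² - 368 = 91809 - 368 = 91441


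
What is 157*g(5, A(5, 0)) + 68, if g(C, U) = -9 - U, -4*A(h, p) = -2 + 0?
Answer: -2847/2 ≈ -1423.5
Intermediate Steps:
A(h, p) = 1/2 (A(h, p) = -(-2 + 0)/4 = -1/4*(-2) = 1/2)
157*g(5, A(5, 0)) + 68 = 157*(-9 - 1*1/2) + 68 = 157*(-9 - 1/2) + 68 = 157*(-19/2) + 68 = -2983/2 + 68 = -2847/2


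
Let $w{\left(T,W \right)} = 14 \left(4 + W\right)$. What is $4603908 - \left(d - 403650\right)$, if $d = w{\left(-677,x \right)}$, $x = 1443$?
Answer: $4987300$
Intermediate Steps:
$w{\left(T,W \right)} = 56 + 14 W$
$d = 20258$ ($d = 56 + 14 \cdot 1443 = 56 + 20202 = 20258$)
$4603908 - \left(d - 403650\right) = 4603908 - \left(20258 - 403650\right) = 4603908 - -383392 = 4603908 + 383392 = 4987300$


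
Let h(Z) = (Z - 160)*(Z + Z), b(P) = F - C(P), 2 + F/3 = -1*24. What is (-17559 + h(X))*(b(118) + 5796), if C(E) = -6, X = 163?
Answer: -94909644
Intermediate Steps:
F = -78 (F = -6 + 3*(-1*24) = -6 + 3*(-24) = -6 - 72 = -78)
b(P) = -72 (b(P) = -78 - 1*(-6) = -78 + 6 = -72)
h(Z) = 2*Z*(-160 + Z) (h(Z) = (-160 + Z)*(2*Z) = 2*Z*(-160 + Z))
(-17559 + h(X))*(b(118) + 5796) = (-17559 + 2*163*(-160 + 163))*(-72 + 5796) = (-17559 + 2*163*3)*5724 = (-17559 + 978)*5724 = -16581*5724 = -94909644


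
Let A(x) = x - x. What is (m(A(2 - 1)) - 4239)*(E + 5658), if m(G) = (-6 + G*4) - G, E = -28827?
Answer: 98352405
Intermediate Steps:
A(x) = 0
m(G) = -6 + 3*G (m(G) = (-6 + 4*G) - G = -6 + 3*G)
(m(A(2 - 1)) - 4239)*(E + 5658) = ((-6 + 3*0) - 4239)*(-28827 + 5658) = ((-6 + 0) - 4239)*(-23169) = (-6 - 4239)*(-23169) = -4245*(-23169) = 98352405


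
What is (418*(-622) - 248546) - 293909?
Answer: -802451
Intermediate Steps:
(418*(-622) - 248546) - 293909 = (-259996 - 248546) - 293909 = -508542 - 293909 = -802451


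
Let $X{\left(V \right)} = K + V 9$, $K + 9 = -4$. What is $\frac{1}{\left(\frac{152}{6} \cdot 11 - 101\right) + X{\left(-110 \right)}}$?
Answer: $- \frac{3}{2476} \approx -0.0012116$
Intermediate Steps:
$K = -13$ ($K = -9 - 4 = -13$)
$X{\left(V \right)} = -13 + 9 V$ ($X{\left(V \right)} = -13 + V 9 = -13 + 9 V$)
$\frac{1}{\left(\frac{152}{6} \cdot 11 - 101\right) + X{\left(-110 \right)}} = \frac{1}{\left(\frac{152}{6} \cdot 11 - 101\right) + \left(-13 + 9 \left(-110\right)\right)} = \frac{1}{\left(152 \cdot \frac{1}{6} \cdot 11 - 101\right) - 1003} = \frac{1}{\left(\frac{76}{3} \cdot 11 - 101\right) - 1003} = \frac{1}{\left(\frac{836}{3} - 101\right) - 1003} = \frac{1}{\frac{533}{3} - 1003} = \frac{1}{- \frac{2476}{3}} = - \frac{3}{2476}$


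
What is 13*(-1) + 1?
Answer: -12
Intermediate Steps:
13*(-1) + 1 = -13 + 1 = -12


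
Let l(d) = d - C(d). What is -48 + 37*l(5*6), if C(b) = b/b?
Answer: 1025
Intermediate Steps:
C(b) = 1
l(d) = -1 + d (l(d) = d - 1*1 = d - 1 = -1 + d)
-48 + 37*l(5*6) = -48 + 37*(-1 + 5*6) = -48 + 37*(-1 + 30) = -48 + 37*29 = -48 + 1073 = 1025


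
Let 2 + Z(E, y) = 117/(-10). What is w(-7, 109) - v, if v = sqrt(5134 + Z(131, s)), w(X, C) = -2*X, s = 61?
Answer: 14 - sqrt(512030)/10 ≈ -57.556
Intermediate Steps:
Z(E, y) = -137/10 (Z(E, y) = -2 + 117/(-10) = -2 + 117*(-1/10) = -2 - 117/10 = -137/10)
v = sqrt(512030)/10 (v = sqrt(5134 - 137/10) = sqrt(51203/10) = sqrt(512030)/10 ≈ 71.556)
w(-7, 109) - v = -2*(-7) - sqrt(512030)/10 = 14 - sqrt(512030)/10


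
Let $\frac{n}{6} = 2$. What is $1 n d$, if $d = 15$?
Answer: $180$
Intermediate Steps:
$n = 12$ ($n = 6 \cdot 2 = 12$)
$1 n d = 1 \cdot 12 \cdot 15 = 12 \cdot 15 = 180$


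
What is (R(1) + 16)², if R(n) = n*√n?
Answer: 289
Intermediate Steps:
R(n) = n^(3/2)
(R(1) + 16)² = (1^(3/2) + 16)² = (1 + 16)² = 17² = 289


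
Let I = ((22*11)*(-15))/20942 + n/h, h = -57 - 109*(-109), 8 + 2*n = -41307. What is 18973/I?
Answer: -4698060260384/475530485 ≈ -9879.6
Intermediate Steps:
n = -41315/2 (n = -4 + (½)*(-41307) = -4 - 41307/2 = -41315/2 ≈ -20658.)
h = 11824 (h = -57 + 11881 = 11824)
I = -475530485/247618208 (I = ((22*11)*(-15))/20942 - 41315/2/11824 = (242*(-15))*(1/20942) - 41315/2*1/11824 = -3630*1/20942 - 41315/23648 = -1815/10471 - 41315/23648 = -475530485/247618208 ≈ -1.9204)
18973/I = 18973/(-475530485/247618208) = 18973*(-247618208/475530485) = -4698060260384/475530485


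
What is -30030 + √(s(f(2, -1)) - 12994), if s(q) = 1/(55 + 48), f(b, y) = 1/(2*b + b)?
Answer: -30030 + 33*I*√126587/103 ≈ -30030.0 + 113.99*I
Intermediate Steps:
f(b, y) = 1/(3*b)
s(q) = 1/103
-30030 + √(s(f(2, -1)) - 12994) = -30030 + √(1/103 - 12994) = -30030 + √(-1338381/103) = -30030 + 33*I*√126587/103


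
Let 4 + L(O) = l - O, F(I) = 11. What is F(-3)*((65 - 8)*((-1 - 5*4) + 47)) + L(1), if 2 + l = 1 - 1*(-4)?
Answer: 16300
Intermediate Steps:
l = 3 (l = -2 + (1 - 1*(-4)) = -2 + (1 + 4) = -2 + 5 = 3)
L(O) = -1 - O (L(O) = -4 + (3 - O) = -1 - O)
F(-3)*((65 - 8)*((-1 - 5*4) + 47)) + L(1) = 11*((65 - 8)*((-1 - 5*4) + 47)) + (-1 - 1*1) = 11*(57*((-1 - 20) + 47)) + (-1 - 1) = 11*(57*(-21 + 47)) - 2 = 11*(57*26) - 2 = 11*1482 - 2 = 16302 - 2 = 16300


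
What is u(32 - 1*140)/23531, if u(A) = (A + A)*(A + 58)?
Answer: 10800/23531 ≈ 0.45897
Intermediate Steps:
u(A) = 2*A*(58 + A) (u(A) = (2*A)*(58 + A) = 2*A*(58 + A))
u(32 - 1*140)/23531 = (2*(32 - 1*140)*(58 + (32 - 1*140)))/23531 = (2*(32 - 140)*(58 + (32 - 140)))*(1/23531) = (2*(-108)*(58 - 108))*(1/23531) = (2*(-108)*(-50))*(1/23531) = 10800*(1/23531) = 10800/23531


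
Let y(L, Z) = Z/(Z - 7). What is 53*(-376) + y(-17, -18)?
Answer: -498182/25 ≈ -19927.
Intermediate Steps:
y(L, Z) = Z/(-7 + Z)
53*(-376) + y(-17, -18) = 53*(-376) - 18/(-7 - 18) = -19928 - 18/(-25) = -19928 - 18*(-1/25) = -19928 + 18/25 = -498182/25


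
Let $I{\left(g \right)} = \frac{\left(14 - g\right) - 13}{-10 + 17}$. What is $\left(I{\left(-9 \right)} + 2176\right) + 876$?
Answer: $\frac{21374}{7} \approx 3053.4$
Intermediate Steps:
$I{\left(g \right)} = \frac{1}{7} - \frac{g}{7}$ ($I{\left(g \right)} = \frac{1 - g}{7} = \left(1 - g\right) \frac{1}{7} = \frac{1}{7} - \frac{g}{7}$)
$\left(I{\left(-9 \right)} + 2176\right) + 876 = \left(\left(\frac{1}{7} - - \frac{9}{7}\right) + 2176\right) + 876 = \left(\left(\frac{1}{7} + \frac{9}{7}\right) + 2176\right) + 876 = \left(\frac{10}{7} + 2176\right) + 876 = \frac{15242}{7} + 876 = \frac{21374}{7}$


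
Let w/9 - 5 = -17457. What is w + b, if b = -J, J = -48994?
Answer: -108074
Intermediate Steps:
w = -157068 (w = 45 + 9*(-17457) = 45 - 157113 = -157068)
b = 48994 (b = -1*(-48994) = 48994)
w + b = -157068 + 48994 = -108074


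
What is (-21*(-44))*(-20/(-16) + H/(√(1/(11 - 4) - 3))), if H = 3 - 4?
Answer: 1155 + 462*I*√35/5 ≈ 1155.0 + 546.65*I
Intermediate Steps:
H = -1
(-21*(-44))*(-20/(-16) + H/(√(1/(11 - 4) - 3))) = (-21*(-44))*(-20/(-16) - 1/(√(1/(11 - 4) - 3))) = 924*(-20*(-1/16) - 1/(√(1/7 - 3))) = 924*(5/4 - 1/(√(⅐ - 3))) = 924*(5/4 - 1/(√(-20/7))) = 924*(5/4 - 1/(2*I*√35/7)) = 924*(5/4 - (-1)*I*√35/10) = 924*(5/4 + I*√35/10) = 1155 + 462*I*√35/5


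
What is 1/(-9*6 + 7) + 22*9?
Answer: 9305/47 ≈ 197.98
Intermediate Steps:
1/(-9*6 + 7) + 22*9 = 1/(-54 + 7) + 198 = 1/(-47) + 198 = -1/47 + 198 = 9305/47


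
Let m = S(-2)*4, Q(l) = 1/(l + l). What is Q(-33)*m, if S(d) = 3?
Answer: -2/11 ≈ -0.18182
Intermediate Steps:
Q(l) = 1/(2*l)
m = 12 (m = 3*4 = 12)
Q(-33)*m = ((½)/(-33))*12 = ((½)*(-1/33))*12 = -1/66*12 = -2/11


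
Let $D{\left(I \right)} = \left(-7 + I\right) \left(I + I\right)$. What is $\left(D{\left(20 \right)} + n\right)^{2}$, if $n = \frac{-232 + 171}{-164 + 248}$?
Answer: $\frac{1902617161}{7056} \approx 2.6965 \cdot 10^{5}$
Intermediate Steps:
$D{\left(I \right)} = 2 I \left(-7 + I\right)$ ($D{\left(I \right)} = \left(-7 + I\right) 2 I = 2 I \left(-7 + I\right)$)
$n = - \frac{61}{84} \approx -0.72619$
$\left(D{\left(20 \right)} + n\right)^{2} = \left(2 \cdot 20 \left(-7 + 20\right) - \frac{61}{84}\right)^{2} = \left(2 \cdot 20 \cdot 13 - \frac{61}{84}\right)^{2} = \left(520 - \frac{61}{84}\right)^{2} = \left(\frac{43619}{84}\right)^{2} = \frac{1902617161}{7056}$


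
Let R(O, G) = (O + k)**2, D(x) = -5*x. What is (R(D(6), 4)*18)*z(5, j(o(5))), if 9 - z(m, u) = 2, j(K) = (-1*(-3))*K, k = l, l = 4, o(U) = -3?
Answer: 85176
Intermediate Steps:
k = 4
j(K) = 3*K
R(O, G) = (4 + O)**2 (R(O, G) = (O + 4)**2 = (4 + O)**2)
z(m, u) = 7 (z(m, u) = 9 - 1*2 = 9 - 2 = 7)
(R(D(6), 4)*18)*z(5, j(o(5))) = ((4 - 5*6)**2*18)*7 = ((4 - 30)**2*18)*7 = ((-26)**2*18)*7 = (676*18)*7 = 12168*7 = 85176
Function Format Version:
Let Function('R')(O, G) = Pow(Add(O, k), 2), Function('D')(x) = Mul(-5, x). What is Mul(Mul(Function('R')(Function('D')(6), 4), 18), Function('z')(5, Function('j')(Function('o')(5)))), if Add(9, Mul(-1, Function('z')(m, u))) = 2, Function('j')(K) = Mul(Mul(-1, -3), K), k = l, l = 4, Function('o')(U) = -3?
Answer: 85176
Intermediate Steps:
k = 4
Function('j')(K) = Mul(3, K)
Function('R')(O, G) = Pow(Add(4, O), 2) (Function('R')(O, G) = Pow(Add(O, 4), 2) = Pow(Add(4, O), 2))
Function('z')(m, u) = 7 (Function('z')(m, u) = Add(9, Mul(-1, 2)) = Add(9, -2) = 7)
Mul(Mul(Function('R')(Function('D')(6), 4), 18), Function('z')(5, Function('j')(Function('o')(5)))) = Mul(Mul(Pow(Add(4, Mul(-5, 6)), 2), 18), 7) = Mul(Mul(Pow(Add(4, -30), 2), 18), 7) = Mul(Mul(Pow(-26, 2), 18), 7) = Mul(Mul(676, 18), 7) = Mul(12168, 7) = 85176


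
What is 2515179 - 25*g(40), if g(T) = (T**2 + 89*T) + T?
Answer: 2385179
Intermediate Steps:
g(T) = T**2 + 90*T
2515179 - 25*g(40) = 2515179 - 1000*(90 + 40) = 2515179 - 1000*130 = 2515179 - 25*5200 = 2515179 - 130000 = 2385179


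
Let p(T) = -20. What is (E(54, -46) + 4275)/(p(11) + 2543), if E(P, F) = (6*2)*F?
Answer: 1241/841 ≈ 1.4756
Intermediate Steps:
E(P, F) = 12*F
(E(54, -46) + 4275)/(p(11) + 2543) = (12*(-46) + 4275)/(-20 + 2543) = (-552 + 4275)/2523 = 3723*(1/2523) = 1241/841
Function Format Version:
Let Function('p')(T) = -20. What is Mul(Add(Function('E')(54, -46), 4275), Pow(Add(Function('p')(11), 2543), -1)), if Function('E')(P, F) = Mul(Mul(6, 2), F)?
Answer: Rational(1241, 841) ≈ 1.4756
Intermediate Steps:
Function('E')(P, F) = Mul(12, F)
Mul(Add(Function('E')(54, -46), 4275), Pow(Add(Function('p')(11), 2543), -1)) = Mul(Add(Mul(12, -46), 4275), Pow(Add(-20, 2543), -1)) = Mul(Add(-552, 4275), Pow(2523, -1)) = Mul(3723, Rational(1, 2523)) = Rational(1241, 841)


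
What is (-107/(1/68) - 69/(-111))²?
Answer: 72462717721/1369 ≈ 5.2931e+7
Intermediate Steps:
(-107/(1/68) - 69/(-111))² = (-107/1/68 - 69*(-1/111))² = (-107*68 + 23/37)² = (-7276 + 23/37)² = (-269189/37)² = 72462717721/1369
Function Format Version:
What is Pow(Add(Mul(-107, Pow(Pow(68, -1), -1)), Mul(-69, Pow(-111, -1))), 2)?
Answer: Rational(72462717721, 1369) ≈ 5.2931e+7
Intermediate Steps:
Pow(Add(Mul(-107, Pow(Pow(68, -1), -1)), Mul(-69, Pow(-111, -1))), 2) = Pow(Add(Mul(-107, Pow(Rational(1, 68), -1)), Mul(-69, Rational(-1, 111))), 2) = Pow(Add(Mul(-107, 68), Rational(23, 37)), 2) = Pow(Add(-7276, Rational(23, 37)), 2) = Pow(Rational(-269189, 37), 2) = Rational(72462717721, 1369)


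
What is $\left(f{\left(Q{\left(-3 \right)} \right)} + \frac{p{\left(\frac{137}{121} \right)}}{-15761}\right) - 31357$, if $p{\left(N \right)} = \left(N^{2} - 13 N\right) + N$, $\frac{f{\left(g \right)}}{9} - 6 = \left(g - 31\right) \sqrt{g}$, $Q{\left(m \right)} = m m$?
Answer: $- \frac{7360449501342}{230756801} \approx -31897.0$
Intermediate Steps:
$Q{\left(m \right)} = m^{2}$
$f{\left(g \right)} = 54 + 9 \sqrt{g} \left(-31 + g\right)$ ($f{\left(g \right)} = 54 + 9 \left(g - 31\right) \sqrt{g} = 54 + 9 \left(-31 + g\right) \sqrt{g} = 54 + 9 \sqrt{g} \left(-31 + g\right)$)
$p{\left(N \right)} = N^{2} - 12 N$
$\left(f{\left(Q{\left(-3 \right)} \right)} + \frac{p{\left(\frac{137}{121} \right)}}{-15761}\right) - 31357 = \left(\left(54 - 279 \sqrt{\left(-3\right)^{2}} + 9 \left(\left(-3\right)^{2}\right)^{\frac{3}{2}}\right) + \frac{\frac{137}{121} \left(-12 + \frac{137}{121}\right)}{-15761}\right) - 31357 = \left(\left(54 - 279 \sqrt{9} + 9 \cdot 9^{\frac{3}{2}}\right) + 137 \cdot \frac{1}{121} \left(-12 + 137 \cdot \frac{1}{121}\right) \left(- \frac{1}{15761}\right)\right) - 31357 = \left(\left(54 - 837 + 9 \cdot 27\right) + \frac{137 \left(-12 + \frac{137}{121}\right)}{121} \left(- \frac{1}{15761}\right)\right) - 31357 = \left(\left(54 - 837 + 243\right) + \frac{137}{121} \left(- \frac{1315}{121}\right) \left(- \frac{1}{15761}\right)\right) - 31357 = \left(-540 - - \frac{180155}{230756801}\right) - 31357 = \left(-540 + \frac{180155}{230756801}\right) - 31357 = - \frac{124608492385}{230756801} - 31357 = - \frac{7360449501342}{230756801}$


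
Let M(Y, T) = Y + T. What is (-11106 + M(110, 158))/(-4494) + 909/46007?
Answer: 251354456/103377729 ≈ 2.4314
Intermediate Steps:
M(Y, T) = T + Y
(-11106 + M(110, 158))/(-4494) + 909/46007 = (-11106 + (158 + 110))/(-4494) + 909/46007 = (-11106 + 268)*(-1/4494) + 909*(1/46007) = -10838*(-1/4494) + 909/46007 = 5419/2247 + 909/46007 = 251354456/103377729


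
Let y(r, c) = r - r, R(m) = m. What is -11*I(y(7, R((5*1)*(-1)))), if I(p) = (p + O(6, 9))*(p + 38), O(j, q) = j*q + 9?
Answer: -26334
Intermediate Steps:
O(j, q) = 9 + j*q
y(r, c) = 0
I(p) = (38 + p)*(63 + p) (I(p) = (p + (9 + 6*9))*(p + 38) = (p + (9 + 54))*(38 + p) = (p + 63)*(38 + p) = (63 + p)*(38 + p) = (38 + p)*(63 + p))
-11*I(y(7, R((5*1)*(-1)))) = -11*(2394 + 0**2 + 101*0) = -11*(2394 + 0 + 0) = -11*2394 = -26334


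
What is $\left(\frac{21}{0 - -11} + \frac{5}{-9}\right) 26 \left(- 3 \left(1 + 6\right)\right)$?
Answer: $- \frac{24388}{33} \approx -739.03$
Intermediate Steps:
$\left(\frac{21}{0 - -11} + \frac{5}{-9}\right) 26 \left(- 3 \left(1 + 6\right)\right) = \left(\frac{21}{0 + 11} + 5 \left(- \frac{1}{9}\right)\right) 26 \left(\left(-3\right) 7\right) = \left(\frac{21}{11} - \frac{5}{9}\right) 26 \left(-21\right) = \frac{134}{99} \cdot 26 \left(-21\right) = \frac{3484}{99} \left(-21\right) = - \frac{24388}{33}$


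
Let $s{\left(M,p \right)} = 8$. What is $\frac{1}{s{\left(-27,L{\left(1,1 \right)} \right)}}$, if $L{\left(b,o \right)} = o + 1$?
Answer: $\frac{1}{8} \approx 0.125$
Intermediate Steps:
$L{\left(b,o \right)} = 1 + o$
$\frac{1}{s{\left(-27,L{\left(1,1 \right)} \right)}} = \frac{1}{8}$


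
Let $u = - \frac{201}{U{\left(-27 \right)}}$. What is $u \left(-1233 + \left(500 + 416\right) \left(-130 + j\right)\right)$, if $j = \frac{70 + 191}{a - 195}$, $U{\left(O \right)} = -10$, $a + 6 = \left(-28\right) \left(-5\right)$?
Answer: $- \frac{1523211969}{610} \approx -2.4971 \cdot 10^{6}$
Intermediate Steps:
$a = 134$ ($a = -6 - -140 = -6 + 140 = 134$)
$j = - \frac{261}{61}$ ($j = \frac{70 + 191}{134 - 195} = \frac{261}{-61} = 261 \left(- \frac{1}{61}\right) = - \frac{261}{61} \approx -4.2787$)
$u = \frac{201}{10}$ ($u = - \frac{201}{-10} = \left(-201\right) \left(- \frac{1}{10}\right) = \frac{201}{10} \approx 20.1$)
$u \left(-1233 + \left(500 + 416\right) \left(-130 + j\right)\right) = \frac{201 \left(-1233 + \left(500 + 416\right) \left(-130 - \frac{261}{61}\right)\right)}{10} = \frac{201 \left(-1233 + 916 \left(- \frac{8191}{61}\right)\right)}{10} = \frac{201 \left(-1233 - \frac{7502956}{61}\right)}{10} = \frac{201}{10} \left(- \frac{7578169}{61}\right) = - \frac{1523211969}{610}$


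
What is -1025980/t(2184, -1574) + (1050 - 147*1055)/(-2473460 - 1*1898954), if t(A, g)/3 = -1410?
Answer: 448666088377/1849531122 ≈ 242.58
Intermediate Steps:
t(A, g) = -4230 (t(A, g) = 3*(-1410) = -4230)
-1025980/t(2184, -1574) + (1050 - 147*1055)/(-2473460 - 1*1898954) = -1025980/(-4230) + (1050 - 147*1055)/(-2473460 - 1*1898954) = -1025980*(-1/4230) + (1050 - 155085)/(-2473460 - 1898954) = 102598/423 - 154035/(-4372414) = 102598/423 - 154035*(-1/4372414) = 102598/423 + 154035/4372414 = 448666088377/1849531122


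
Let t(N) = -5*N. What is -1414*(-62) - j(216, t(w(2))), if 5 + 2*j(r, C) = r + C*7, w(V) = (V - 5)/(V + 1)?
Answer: 87545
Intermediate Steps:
w(V) = (-5 + V)/(1 + V)
j(r, C) = -5/2 + r/2 + 7*C/2 (j(r, C) = -5/2 + (r + C*7)/2 = -5/2 + (r + 7*C)/2 = -5/2 + (r/2 + 7*C/2) = -5/2 + r/2 + 7*C/2)
-1414*(-62) - j(216, t(w(2))) = -1414*(-62) - (-5/2 + (½)*216 + 7*(-5*(-5 + 2)/(1 + 2))/2) = 87668 - (-5/2 + 108 + 7*(-5*(-3)/3)/2) = 87668 - (-5/2 + 108 + 7*(-5*(-1))/2) = 87668 - (-5/2 + 108 + (7/2)*5) = 87668 - (-5/2 + 108 + 35/2) = 87668 - 1*123 = 87668 - 123 = 87545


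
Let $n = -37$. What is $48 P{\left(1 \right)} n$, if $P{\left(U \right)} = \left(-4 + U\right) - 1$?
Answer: $7104$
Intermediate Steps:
$P{\left(U \right)} = -5 + U$
$48 P{\left(1 \right)} n = 48 \left(-5 + 1\right) \left(-37\right) = 48 \left(-4\right) \left(-37\right) = \left(-192\right) \left(-37\right) = 7104$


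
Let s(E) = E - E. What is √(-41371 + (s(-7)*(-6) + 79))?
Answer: 6*I*√1147 ≈ 203.2*I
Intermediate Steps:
s(E) = 0
√(-41371 + (s(-7)*(-6) + 79)) = √(-41371 + (0*(-6) + 79)) = √(-41371 + (0 + 79)) = √(-41371 + 79) = √(-41292) = 6*I*√1147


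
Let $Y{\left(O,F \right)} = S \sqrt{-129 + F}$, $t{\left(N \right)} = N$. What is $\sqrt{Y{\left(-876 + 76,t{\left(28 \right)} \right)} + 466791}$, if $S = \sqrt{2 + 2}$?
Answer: $\sqrt{466791 + 2 i \sqrt{101}} \approx 683.22 + 0.01 i$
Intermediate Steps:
$S = 2$ ($S = \sqrt{4} = 2$)
$Y{\left(O,F \right)} = 2 \sqrt{-129 + F}$
$\sqrt{Y{\left(-876 + 76,t{\left(28 \right)} \right)} + 466791} = \sqrt{2 \sqrt{-129 + 28} + 466791} = \sqrt{2 \sqrt{-101} + 466791} = \sqrt{2 i \sqrt{101} + 466791} = \sqrt{466791 + 2 i \sqrt{101}}$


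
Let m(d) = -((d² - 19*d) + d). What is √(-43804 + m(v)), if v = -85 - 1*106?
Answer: I*√83723 ≈ 289.35*I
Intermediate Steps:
v = -191 (v = -85 - 106 = -191)
m(d) = -d² + 18*d (m(d) = -(d² - 18*d) = -d² + 18*d)
√(-43804 + m(v)) = √(-43804 - 191*(18 - 1*(-191))) = √(-43804 - 191*(18 + 191)) = √(-43804 - 191*209) = √(-43804 - 39919) = √(-83723) = I*√83723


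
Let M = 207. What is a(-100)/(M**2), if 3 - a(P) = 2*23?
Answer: -43/42849 ≈ -0.0010035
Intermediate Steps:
a(P) = -43 (a(P) = 3 - 2*23 = 3 - 1*46 = 3 - 46 = -43)
a(-100)/(M**2) = -43/(207**2) = -43/42849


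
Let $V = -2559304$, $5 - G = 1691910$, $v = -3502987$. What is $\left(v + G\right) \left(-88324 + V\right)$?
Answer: $13754141516176$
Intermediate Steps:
$G = -1691905$ ($G = 5 - 1691910 = -1691905$)
$\left(v + G\right) \left(-88324 + V\right) = \left(-3502987 - 1691905\right) \left(-88324 - 2559304\right) = \left(-5194892\right) \left(-2647628\right) = 13754141516176$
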